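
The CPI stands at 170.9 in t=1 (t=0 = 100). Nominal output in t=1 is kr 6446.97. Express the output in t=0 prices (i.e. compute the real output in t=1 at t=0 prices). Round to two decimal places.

Real = Nominal ÷ (Index/100) = 6446.97 ÷ (170.9/100)
     = 6446.97 ÷ 1.709 = 3772.3640

3772.36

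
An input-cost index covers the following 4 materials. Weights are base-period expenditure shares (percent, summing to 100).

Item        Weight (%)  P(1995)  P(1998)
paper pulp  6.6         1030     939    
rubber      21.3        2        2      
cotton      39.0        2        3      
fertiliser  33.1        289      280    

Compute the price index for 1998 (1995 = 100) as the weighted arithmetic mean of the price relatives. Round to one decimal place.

117.9

paper pulp: 6.6 × (939/1030) = 6.6 × 0.911650 = 6.0169
rubber: 21.3 × (2/2) = 21.3 × 1.000000 = 21.3000
cotton: 39.0 × (3/2) = 39.0 × 1.500000 = 58.5000
fertiliser: 33.1 × (280/289) = 33.1 × 0.968858 = 32.0692
Index = Σ wᵢ·(p₁ᵢ/p₀ᵢ) = 6.0169 + 21.3000 + 58.5000 + 32.0692 = 117.8861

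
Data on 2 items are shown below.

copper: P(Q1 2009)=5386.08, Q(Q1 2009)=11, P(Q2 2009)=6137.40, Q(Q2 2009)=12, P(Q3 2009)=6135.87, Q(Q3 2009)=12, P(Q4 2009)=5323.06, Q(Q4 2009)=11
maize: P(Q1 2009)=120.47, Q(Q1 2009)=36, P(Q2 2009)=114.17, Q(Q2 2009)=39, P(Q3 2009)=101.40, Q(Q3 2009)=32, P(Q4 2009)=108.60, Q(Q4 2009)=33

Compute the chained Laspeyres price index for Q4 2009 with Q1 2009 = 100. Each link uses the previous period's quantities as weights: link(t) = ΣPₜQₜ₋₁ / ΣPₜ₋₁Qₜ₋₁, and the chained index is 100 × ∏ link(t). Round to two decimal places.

Link Q1 2009→Q2 2009:
ΣP(Q2 2009)Q(Q1 2009) = 6137.40×11 + 114.17×36 = 67511.4 + 4110.12 = 71621.52
ΣP(Q1 2009)Q(Q1 2009) = 5386.08×11 + 120.47×36 = 59246.88 + 4336.92 = 63583.8
link = 71621.52/63583.8 = 1.126411
Link Q2 2009→Q3 2009:
ΣP(Q3 2009)Q(Q2 2009) = 6135.87×12 + 101.40×39 = 73630.44 + 3954.6 = 77585.04
ΣP(Q2 2009)Q(Q2 2009) = 6137.40×12 + 114.17×39 = 73648.8 + 4452.63 = 78101.43
link = 77585.04/78101.43 = 0.993388
Link Q3 2009→Q4 2009:
ΣP(Q4 2009)Q(Q3 2009) = 5323.06×12 + 108.60×32 = 63876.72 + 3475.2 = 67351.92
ΣP(Q3 2009)Q(Q3 2009) = 6135.87×12 + 101.40×32 = 73630.44 + 3244.8 = 76875.24
link = 67351.92/76875.24 = 0.876120
Chained index = 100 × 1.126411 × 0.993388 × 0.876120 = 98.0346

98.03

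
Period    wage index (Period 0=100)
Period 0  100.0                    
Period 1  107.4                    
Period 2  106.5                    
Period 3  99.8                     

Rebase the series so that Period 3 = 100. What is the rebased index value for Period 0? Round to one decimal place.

100.2

Rebased(Period 0) = 100.0 / 99.8 × 100 = 100.2004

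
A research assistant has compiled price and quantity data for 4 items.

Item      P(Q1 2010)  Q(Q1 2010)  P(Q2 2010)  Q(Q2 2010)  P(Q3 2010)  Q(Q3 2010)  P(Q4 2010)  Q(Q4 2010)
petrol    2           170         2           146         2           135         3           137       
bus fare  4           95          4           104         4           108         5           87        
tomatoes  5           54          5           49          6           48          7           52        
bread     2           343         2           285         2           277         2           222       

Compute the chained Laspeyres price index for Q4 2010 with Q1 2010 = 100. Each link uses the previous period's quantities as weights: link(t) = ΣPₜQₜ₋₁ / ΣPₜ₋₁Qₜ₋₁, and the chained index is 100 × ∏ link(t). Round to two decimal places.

122.67

Link Q1 2010→Q2 2010:
ΣP(Q2 2010)Q(Q1 2010) = 2×170 + 4×95 + 5×54 + 2×343 = 340 + 380 + 270 + 686 = 1676
ΣP(Q1 2010)Q(Q1 2010) = 2×170 + 4×95 + 5×54 + 2×343 = 340 + 380 + 270 + 686 = 1676
link = 1676/1676 = 1.000000
Link Q2 2010→Q3 2010:
ΣP(Q3 2010)Q(Q2 2010) = 2×146 + 4×104 + 6×49 + 2×285 = 292 + 416 + 294 + 570 = 1572
ΣP(Q2 2010)Q(Q2 2010) = 2×146 + 4×104 + 5×49 + 2×285 = 292 + 416 + 245 + 570 = 1523
link = 1572/1523 = 1.032173
Link Q3 2010→Q4 2010:
ΣP(Q4 2010)Q(Q3 2010) = 3×135 + 5×108 + 7×48 + 2×277 = 405 + 540 + 336 + 554 = 1835
ΣP(Q3 2010)Q(Q3 2010) = 2×135 + 4×108 + 6×48 + 2×277 = 270 + 432 + 288 + 554 = 1544
link = 1835/1544 = 1.188472
Chained index = 100 × 1.000000 × 1.032173 × 1.188472 = 122.6709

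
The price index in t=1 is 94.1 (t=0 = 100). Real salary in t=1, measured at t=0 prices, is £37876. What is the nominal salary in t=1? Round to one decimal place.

Nominal = Real × (Index/100) = 37876 × (94.1/100)
        = 37876 × 0.941 = 35641.3160

35641.3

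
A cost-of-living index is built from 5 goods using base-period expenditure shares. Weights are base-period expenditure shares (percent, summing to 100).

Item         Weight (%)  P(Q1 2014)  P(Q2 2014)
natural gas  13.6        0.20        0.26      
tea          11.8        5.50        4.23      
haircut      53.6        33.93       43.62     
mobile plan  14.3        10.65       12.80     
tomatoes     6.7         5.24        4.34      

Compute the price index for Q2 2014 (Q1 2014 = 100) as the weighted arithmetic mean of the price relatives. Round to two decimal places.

natural gas: 13.6 × (0.26/0.20) = 13.6 × 1.300000 = 17.6800
tea: 11.8 × (4.23/5.50) = 11.8 × 0.769091 = 9.0753
haircut: 53.6 × (43.62/33.93) = 53.6 × 1.285588 = 68.9075
mobile plan: 14.3 × (12.80/10.65) = 14.3 × 1.201878 = 17.1869
tomatoes: 6.7 × (4.34/5.24) = 6.7 × 0.828244 = 5.5492
Index = Σ wᵢ·(p₁ᵢ/p₀ᵢ) = 17.6800 + 9.0753 + 68.9075 + 17.1869 + 5.5492 = 118.3989

118.40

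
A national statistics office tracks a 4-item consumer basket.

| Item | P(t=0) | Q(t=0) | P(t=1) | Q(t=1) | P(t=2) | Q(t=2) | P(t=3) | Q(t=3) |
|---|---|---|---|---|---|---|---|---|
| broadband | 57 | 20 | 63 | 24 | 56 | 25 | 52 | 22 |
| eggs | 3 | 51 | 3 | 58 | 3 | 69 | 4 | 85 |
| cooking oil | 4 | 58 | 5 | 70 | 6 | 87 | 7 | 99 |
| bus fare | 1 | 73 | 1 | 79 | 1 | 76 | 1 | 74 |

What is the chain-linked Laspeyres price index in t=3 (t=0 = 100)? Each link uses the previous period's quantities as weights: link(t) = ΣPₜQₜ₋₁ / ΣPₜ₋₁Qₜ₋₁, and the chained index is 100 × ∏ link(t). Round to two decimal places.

Link t=0→t=1:
ΣP(t=1)Q(t=0) = 63×20 + 3×51 + 5×58 + 1×73 = 1260 + 153 + 290 + 73 = 1776
ΣP(t=0)Q(t=0) = 57×20 + 3×51 + 4×58 + 1×73 = 1140 + 153 + 232 + 73 = 1598
link = 1776/1598 = 1.111389
Link t=1→t=2:
ΣP(t=2)Q(t=1) = 56×24 + 3×58 + 6×70 + 1×79 = 1344 + 174 + 420 + 79 = 2017
ΣP(t=1)Q(t=1) = 63×24 + 3×58 + 5×70 + 1×79 = 1512 + 174 + 350 + 79 = 2115
link = 2017/2115 = 0.953664
Link t=2→t=3:
ΣP(t=3)Q(t=2) = 52×25 + 4×69 + 7×87 + 1×76 = 1300 + 276 + 609 + 76 = 2261
ΣP(t=2)Q(t=2) = 56×25 + 3×69 + 6×87 + 1×76 = 1400 + 207 + 522 + 76 = 2205
link = 2261/2205 = 1.025397
Chained index = 100 × 1.111389 × 0.953664 × 1.025397 = 108.6810

108.68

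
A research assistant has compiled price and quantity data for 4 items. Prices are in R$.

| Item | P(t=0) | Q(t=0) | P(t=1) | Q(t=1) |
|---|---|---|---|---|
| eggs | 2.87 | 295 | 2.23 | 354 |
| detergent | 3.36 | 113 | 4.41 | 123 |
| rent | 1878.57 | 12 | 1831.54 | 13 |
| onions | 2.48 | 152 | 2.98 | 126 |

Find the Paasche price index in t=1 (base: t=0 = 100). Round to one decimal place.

97.5

Paasche price index uses current-period quantities as weights.
ΣP(t=1)·Q(t=1) = 2.23×354 + 4.41×123 + 1831.54×13 + 2.98×126 = 789.42 + 542.43 + 23810.02 + 375.48 = 25517.35
ΣP(t=0)·Q(t=1) = 2.87×354 + 3.36×123 + 1878.57×13 + 2.48×126 = 1015.98 + 413.28 + 24421.41 + 312.48 = 26163.15
Index = 25517.35 / 26163.15 × 100 = 97.5316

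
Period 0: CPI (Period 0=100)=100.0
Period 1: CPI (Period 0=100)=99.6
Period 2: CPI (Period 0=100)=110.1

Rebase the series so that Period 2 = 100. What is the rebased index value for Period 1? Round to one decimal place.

Rebased(Period 1) = 99.6 / 110.1 × 100 = 90.4632

90.5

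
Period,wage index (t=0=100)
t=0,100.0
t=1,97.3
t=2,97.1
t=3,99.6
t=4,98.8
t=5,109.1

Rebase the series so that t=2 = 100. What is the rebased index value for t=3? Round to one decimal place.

102.6

Rebased(t=3) = 99.6 / 97.1 × 100 = 102.5747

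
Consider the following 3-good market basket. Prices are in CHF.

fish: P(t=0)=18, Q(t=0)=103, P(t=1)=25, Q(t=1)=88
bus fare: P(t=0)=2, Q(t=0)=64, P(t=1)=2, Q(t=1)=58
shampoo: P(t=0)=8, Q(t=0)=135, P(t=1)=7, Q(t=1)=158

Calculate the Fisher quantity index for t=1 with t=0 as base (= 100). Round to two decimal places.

95.29

Laspeyres component (base-period weights):
ΣP(t=0)Q(t=1) = 18×88 + 2×58 + 8×158 = 1584 + 116 + 1264 = 2964
ΣP(t=0)Q(t=0) = 18×103 + 2×64 + 8×135 = 1854 + 128 + 1080 = 3062
L = 2964 / 3062 × 100 = 96.7995
Paasche component (current-period weights):
ΣP(t=1)Q(t=1) = 25×88 + 2×58 + 7×158 = 2200 + 116 + 1106 = 3422
ΣP(t=1)Q(t=0) = 25×103 + 2×64 + 7×135 = 2575 + 128 + 945 = 3648
P = 3422 / 3648 × 100 = 93.8048
Fisher = √(L × P) = √(96.7995 × 93.8048) = 95.2904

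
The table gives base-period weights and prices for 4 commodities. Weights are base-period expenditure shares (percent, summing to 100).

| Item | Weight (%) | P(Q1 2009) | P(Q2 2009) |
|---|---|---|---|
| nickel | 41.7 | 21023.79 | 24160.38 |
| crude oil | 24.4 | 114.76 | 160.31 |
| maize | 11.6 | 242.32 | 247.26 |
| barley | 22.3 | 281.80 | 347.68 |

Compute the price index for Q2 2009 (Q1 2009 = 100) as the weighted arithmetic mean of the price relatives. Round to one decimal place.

nickel: 41.7 × (24160.38/21023.79) = 41.7 × 1.149192 = 47.9213
crude oil: 24.4 × (160.31/114.76) = 24.4 × 1.396915 = 34.0847
maize: 11.6 × (247.26/242.32) = 11.6 × 1.020386 = 11.8365
barley: 22.3 × (347.68/281.80) = 22.3 × 1.233783 = 27.5134
Index = Σ wᵢ·(p₁ᵢ/p₀ᵢ) = 47.9213 + 34.0847 + 11.8365 + 27.5134 = 121.3559

121.4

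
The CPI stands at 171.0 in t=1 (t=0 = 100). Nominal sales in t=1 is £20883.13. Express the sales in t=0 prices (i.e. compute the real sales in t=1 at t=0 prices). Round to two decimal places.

Real = Nominal ÷ (Index/100) = 20883.13 ÷ (171.0/100)
     = 20883.13 ÷ 1.710 = 12212.3567

12212.36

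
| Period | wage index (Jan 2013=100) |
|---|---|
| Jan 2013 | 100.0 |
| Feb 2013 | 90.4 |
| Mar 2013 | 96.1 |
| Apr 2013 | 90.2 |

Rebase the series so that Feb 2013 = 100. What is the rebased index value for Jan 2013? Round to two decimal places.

110.62

Rebased(Jan 2013) = 100.0 / 90.4 × 100 = 110.6195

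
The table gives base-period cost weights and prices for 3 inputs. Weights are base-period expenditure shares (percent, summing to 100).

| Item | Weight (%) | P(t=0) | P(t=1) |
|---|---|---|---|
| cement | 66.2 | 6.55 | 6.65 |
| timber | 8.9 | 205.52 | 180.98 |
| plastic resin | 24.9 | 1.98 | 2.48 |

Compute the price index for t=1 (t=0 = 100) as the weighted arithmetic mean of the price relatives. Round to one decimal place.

cement: 66.2 × (6.65/6.55) = 66.2 × 1.015267 = 67.2107
timber: 8.9 × (180.98/205.52) = 8.9 × 0.880596 = 7.8373
plastic resin: 24.9 × (2.48/1.98) = 24.9 × 1.252525 = 31.1879
Index = Σ wᵢ·(p₁ᵢ/p₀ᵢ) = 67.2107 + 7.8373 + 31.1879 = 106.2359

106.2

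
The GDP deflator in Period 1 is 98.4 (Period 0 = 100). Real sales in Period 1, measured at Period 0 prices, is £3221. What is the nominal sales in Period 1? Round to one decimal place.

Nominal = Real × (Index/100) = 3221 × (98.4/100)
        = 3221 × 0.984 = 3169.4640

3169.5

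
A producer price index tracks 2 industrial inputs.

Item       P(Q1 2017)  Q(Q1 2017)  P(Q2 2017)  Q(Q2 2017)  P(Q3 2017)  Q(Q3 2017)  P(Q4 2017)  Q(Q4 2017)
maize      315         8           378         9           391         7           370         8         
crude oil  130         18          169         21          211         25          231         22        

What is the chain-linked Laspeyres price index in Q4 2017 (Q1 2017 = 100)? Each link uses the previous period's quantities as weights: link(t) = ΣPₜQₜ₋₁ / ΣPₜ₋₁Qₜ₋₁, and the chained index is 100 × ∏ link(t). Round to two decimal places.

Link Q1 2017→Q2 2017:
ΣP(Q2 2017)Q(Q1 2017) = 378×8 + 169×18 = 3024 + 3042 = 6066
ΣP(Q1 2017)Q(Q1 2017) = 315×8 + 130×18 = 2520 + 2340 = 4860
link = 6066/4860 = 1.248148
Link Q2 2017→Q3 2017:
ΣP(Q3 2017)Q(Q2 2017) = 391×9 + 211×21 = 3519 + 4431 = 7950
ΣP(Q2 2017)Q(Q2 2017) = 378×9 + 169×21 = 3402 + 3549 = 6951
link = 7950/6951 = 1.143720
Link Q3 2017→Q4 2017:
ΣP(Q4 2017)Q(Q3 2017) = 370×7 + 231×25 = 2590 + 5775 = 8365
ΣP(Q3 2017)Q(Q3 2017) = 391×7 + 211×25 = 2737 + 5275 = 8012
link = 8365/8012 = 1.044059
Chained index = 100 × 1.248148 × 1.143720 × 1.044059 = 149.0428

149.04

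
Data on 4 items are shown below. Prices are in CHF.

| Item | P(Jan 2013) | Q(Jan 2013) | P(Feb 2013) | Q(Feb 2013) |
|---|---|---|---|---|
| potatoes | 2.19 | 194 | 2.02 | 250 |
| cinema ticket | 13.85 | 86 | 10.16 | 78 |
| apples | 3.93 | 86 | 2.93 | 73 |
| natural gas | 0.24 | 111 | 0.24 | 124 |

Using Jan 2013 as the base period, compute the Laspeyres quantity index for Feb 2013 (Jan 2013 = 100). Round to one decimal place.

Laspeyres quantity index uses base-period prices as weights.
ΣP(Jan 2013)·Q(Feb 2013) = 2.19×250 + 13.85×78 + 3.93×73 + 0.24×124 = 547.5 + 1080.3 + 286.89 + 29.76 = 1944.45
ΣP(Jan 2013)·Q(Jan 2013) = 2.19×194 + 13.85×86 + 3.93×86 + 0.24×111 = 424.86 + 1191.1 + 337.98 + 26.64 = 1980.58
Index = 1944.45 / 1980.58 × 100 = 98.1758

98.2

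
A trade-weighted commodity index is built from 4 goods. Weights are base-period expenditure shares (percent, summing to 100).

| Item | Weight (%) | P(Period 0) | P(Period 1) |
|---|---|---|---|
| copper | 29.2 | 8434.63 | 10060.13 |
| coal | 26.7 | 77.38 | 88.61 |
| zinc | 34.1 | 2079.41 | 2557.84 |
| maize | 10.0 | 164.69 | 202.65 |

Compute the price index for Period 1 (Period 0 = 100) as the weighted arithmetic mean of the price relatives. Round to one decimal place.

copper: 29.2 × (10060.13/8434.63) = 29.2 × 1.192717 = 34.8273
coal: 26.7 × (88.61/77.38) = 26.7 × 1.145128 = 30.5749
zinc: 34.1 × (2557.84/2079.41) = 34.1 × 1.230080 = 41.9457
maize: 10.0 × (202.65/164.69) = 10.0 × 1.230494 = 12.3049
Index = Σ wᵢ·(p₁ᵢ/p₀ᵢ) = 34.8273 + 30.5749 + 41.9457 + 12.3049 = 119.6529

119.7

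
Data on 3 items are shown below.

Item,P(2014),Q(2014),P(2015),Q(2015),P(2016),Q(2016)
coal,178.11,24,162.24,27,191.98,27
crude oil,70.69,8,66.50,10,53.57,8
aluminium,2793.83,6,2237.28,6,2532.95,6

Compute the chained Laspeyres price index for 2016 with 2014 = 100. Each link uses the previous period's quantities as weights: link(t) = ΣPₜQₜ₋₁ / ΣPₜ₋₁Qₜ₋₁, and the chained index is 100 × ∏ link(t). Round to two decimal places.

Link 2014→2015:
ΣP(2015)Q(2014) = 162.24×24 + 66.50×8 + 2237.28×6 = 3893.76 + 532 + 13423.68 = 17849.44
ΣP(2014)Q(2014) = 178.11×24 + 70.69×8 + 2793.83×6 = 4274.64 + 565.52 + 16762.98 = 21603.14
link = 17849.44/21603.14 = 0.826243
Link 2015→2016:
ΣP(2016)Q(2015) = 191.98×27 + 53.57×10 + 2532.95×6 = 5183.46 + 535.7 + 15197.7 = 20916.86
ΣP(2015)Q(2015) = 162.24×27 + 66.50×10 + 2237.28×6 = 4380.48 + 665 + 13423.68 = 18469.16
link = 20916.86/18469.16 = 1.132529
Chained index = 100 × 0.826243 × 1.132529 = 93.5744

93.57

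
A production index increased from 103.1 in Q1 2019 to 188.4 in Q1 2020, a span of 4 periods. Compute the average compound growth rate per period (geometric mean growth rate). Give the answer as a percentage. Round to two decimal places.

16.27%

Growth factor = (188.4/103.1)^(1/4) = (1.827352)^(1/4) = 1.162668
Growth rate = 1.162668 − 1 = 0.162668 = 16.2668%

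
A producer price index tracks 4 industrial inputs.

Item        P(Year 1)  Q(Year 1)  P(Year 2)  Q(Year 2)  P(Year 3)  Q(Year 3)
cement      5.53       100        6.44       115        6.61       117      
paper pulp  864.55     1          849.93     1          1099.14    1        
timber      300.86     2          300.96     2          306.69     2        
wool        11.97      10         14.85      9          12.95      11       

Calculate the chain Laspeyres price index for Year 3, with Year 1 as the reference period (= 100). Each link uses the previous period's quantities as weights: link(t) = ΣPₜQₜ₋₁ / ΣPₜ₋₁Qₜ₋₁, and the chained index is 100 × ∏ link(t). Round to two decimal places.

116.80

Link Year 1→Year 2:
ΣP(Year 2)Q(Year 1) = 6.44×100 + 849.93×1 + 300.96×2 + 14.85×10 = 644 + 849.93 + 601.92 + 148.5 = 2244.35
ΣP(Year 1)Q(Year 1) = 5.53×100 + 864.55×1 + 300.86×2 + 11.97×10 = 553 + 864.55 + 601.72 + 119.7 = 2138.97
link = 2244.35/2138.97 = 1.049267
Link Year 2→Year 3:
ΣP(Year 3)Q(Year 2) = 6.61×115 + 1099.14×1 + 306.69×2 + 12.95×9 = 760.15 + 1099.14 + 613.38 + 116.55 = 2589.22
ΣP(Year 2)Q(Year 2) = 6.44×115 + 849.93×1 + 300.96×2 + 14.85×9 = 740.6 + 849.93 + 601.92 + 133.65 = 2326.1
link = 2589.22/2326.1 = 1.113116
Chained index = 100 × 1.049267 × 1.113116 = 116.7956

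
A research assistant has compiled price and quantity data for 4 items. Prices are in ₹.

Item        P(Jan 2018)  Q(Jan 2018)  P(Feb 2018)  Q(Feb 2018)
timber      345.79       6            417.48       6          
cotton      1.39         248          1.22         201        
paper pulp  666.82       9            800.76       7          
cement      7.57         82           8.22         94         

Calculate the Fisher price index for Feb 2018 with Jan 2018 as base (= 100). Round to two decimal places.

Laspeyres component (base-period weights):
ΣP(Feb 2018)Q(Jan 2018) = 417.48×6 + 1.22×248 + 800.76×9 + 8.22×82 = 2504.88 + 302.56 + 7206.84 + 674.04 = 10688.32
ΣP(Jan 2018)Q(Jan 2018) = 345.79×6 + 1.39×248 + 666.82×9 + 7.57×82 = 2074.74 + 344.72 + 6001.38 + 620.74 = 9041.58
L = 10688.32 / 9041.58 × 100 = 118.2130
Paasche component (current-period weights):
ΣP(Feb 2018)Q(Feb 2018) = 417.48×6 + 1.22×201 + 800.76×7 + 8.22×94 = 2504.88 + 245.22 + 5605.32 + 772.68 = 9128.1
ΣP(Jan 2018)Q(Feb 2018) = 345.79×6 + 1.39×201 + 666.82×7 + 7.57×94 = 2074.74 + 279.39 + 4667.74 + 711.58 = 7733.45
P = 9128.1 / 7733.45 × 100 = 118.0340
Fisher = √(L × P) = √(118.2130 × 118.0340) = 118.1234

118.12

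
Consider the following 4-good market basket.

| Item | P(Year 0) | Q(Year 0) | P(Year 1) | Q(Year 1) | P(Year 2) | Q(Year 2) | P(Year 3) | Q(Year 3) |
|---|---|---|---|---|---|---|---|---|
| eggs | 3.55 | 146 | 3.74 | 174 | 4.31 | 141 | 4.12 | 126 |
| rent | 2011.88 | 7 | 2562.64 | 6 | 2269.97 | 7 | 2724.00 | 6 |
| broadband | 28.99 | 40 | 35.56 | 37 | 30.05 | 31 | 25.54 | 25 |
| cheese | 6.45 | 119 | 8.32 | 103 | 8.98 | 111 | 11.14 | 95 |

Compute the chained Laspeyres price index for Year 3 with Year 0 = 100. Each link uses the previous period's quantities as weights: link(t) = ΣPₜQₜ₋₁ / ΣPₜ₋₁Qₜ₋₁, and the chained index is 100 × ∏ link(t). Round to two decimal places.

134.09

Link Year 0→Year 1:
ΣP(Year 1)Q(Year 0) = 3.74×146 + 2562.64×7 + 35.56×40 + 8.32×119 = 546.04 + 17938.48 + 1422.4 + 990.08 = 20897
ΣP(Year 0)Q(Year 0) = 3.55×146 + 2011.88×7 + 28.99×40 + 6.45×119 = 518.3 + 14083.16 + 1159.6 + 767.55 = 16528.61
link = 20897/16528.61 = 1.264293
Link Year 1→Year 2:
ΣP(Year 2)Q(Year 1) = 4.31×174 + 2269.97×6 + 30.05×37 + 8.98×103 = 749.94 + 13619.82 + 1111.85 + 924.94 = 16406.55
ΣP(Year 1)Q(Year 1) = 3.74×174 + 2562.64×6 + 35.56×37 + 8.32×103 = 650.76 + 15375.84 + 1315.72 + 856.96 = 18199.28
link = 16406.55/18199.28 = 0.901494
Link Year 2→Year 3:
ΣP(Year 3)Q(Year 2) = 4.12×141 + 2724.00×7 + 25.54×31 + 11.14×111 = 580.92 + 19068 + 791.74 + 1236.54 = 21677.2
ΣP(Year 2)Q(Year 2) = 4.31×141 + 2269.97×7 + 30.05×31 + 8.98×111 = 607.71 + 15889.79 + 931.55 + 996.78 = 18425.83
link = 21677.2/18425.83 = 1.176457
Chained index = 100 × 1.264293 × 0.901494 × 1.176457 = 134.0870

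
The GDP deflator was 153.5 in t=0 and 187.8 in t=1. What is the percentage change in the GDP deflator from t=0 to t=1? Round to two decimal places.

Change = (187.8 − 153.5) / 153.5 × 100
       = 34.3 / 153.5 × 100 = 22.3453%

22.35%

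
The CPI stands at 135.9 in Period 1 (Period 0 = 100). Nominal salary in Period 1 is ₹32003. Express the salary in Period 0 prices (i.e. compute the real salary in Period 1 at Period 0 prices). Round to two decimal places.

Real = Nominal ÷ (Index/100) = 32003 ÷ (135.9/100)
     = 32003 ÷ 1.359 = 23548.9330

23548.93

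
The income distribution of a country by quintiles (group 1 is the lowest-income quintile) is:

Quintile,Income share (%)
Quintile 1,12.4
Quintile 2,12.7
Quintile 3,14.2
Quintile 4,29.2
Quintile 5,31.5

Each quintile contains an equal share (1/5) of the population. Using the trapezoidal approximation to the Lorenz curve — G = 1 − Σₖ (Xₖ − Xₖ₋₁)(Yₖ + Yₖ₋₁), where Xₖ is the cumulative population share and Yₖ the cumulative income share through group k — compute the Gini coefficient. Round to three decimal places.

0.219

Cumulative income shares Yₖ: 0.1240, 0.2510, 0.3930, 0.6850, 1.0000
Σ (Xₖ−Xₖ₋₁)(Yₖ+Yₖ₋₁) = (1/5)(0.1240+0.0000) + (1/5)(0.2510+0.1240) + (1/5)(0.3930+0.2510) + (1/5)(0.6850+0.3930) + (1/5)(1.0000+0.6850)
  = 0.0248 + 0.0750 + 0.1288 + 0.2156 + 0.3370 = 0.7812
G = 1 − 0.7812 = 0.2188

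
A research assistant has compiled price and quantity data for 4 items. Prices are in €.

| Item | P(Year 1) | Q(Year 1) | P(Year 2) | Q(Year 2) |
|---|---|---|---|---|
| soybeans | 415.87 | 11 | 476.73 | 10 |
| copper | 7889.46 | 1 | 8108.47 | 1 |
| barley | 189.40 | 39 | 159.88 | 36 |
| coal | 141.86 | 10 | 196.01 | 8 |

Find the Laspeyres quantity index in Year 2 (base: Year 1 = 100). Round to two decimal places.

94.04

Laspeyres quantity index uses base-period prices as weights.
ΣP(Year 1)·Q(Year 2) = 415.87×10 + 7889.46×1 + 189.40×36 + 141.86×8 = 4158.7 + 7889.46 + 6818.4 + 1134.88 = 20001.44
ΣP(Year 1)·Q(Year 1) = 415.87×11 + 7889.46×1 + 189.40×39 + 141.86×10 = 4574.57 + 7889.46 + 7386.6 + 1418.6 = 21269.23
Index = 20001.44 / 21269.23 × 100 = 94.0393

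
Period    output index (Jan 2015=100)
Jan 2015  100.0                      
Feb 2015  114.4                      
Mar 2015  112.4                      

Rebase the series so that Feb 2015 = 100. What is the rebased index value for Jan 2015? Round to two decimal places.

87.41

Rebased(Jan 2015) = 100.0 / 114.4 × 100 = 87.4126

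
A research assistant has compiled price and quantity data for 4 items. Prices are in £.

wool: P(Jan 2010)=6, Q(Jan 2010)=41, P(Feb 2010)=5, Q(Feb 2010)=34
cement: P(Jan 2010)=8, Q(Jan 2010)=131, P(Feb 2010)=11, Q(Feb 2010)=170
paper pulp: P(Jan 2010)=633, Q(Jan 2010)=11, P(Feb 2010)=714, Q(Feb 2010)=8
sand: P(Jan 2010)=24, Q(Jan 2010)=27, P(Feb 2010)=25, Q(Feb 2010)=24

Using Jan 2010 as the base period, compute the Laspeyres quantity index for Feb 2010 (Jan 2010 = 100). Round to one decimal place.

80.9

Laspeyres quantity index uses base-period prices as weights.
ΣP(Jan 2010)·Q(Feb 2010) = 6×34 + 8×170 + 633×8 + 24×24 = 204 + 1360 + 5064 + 576 = 7204
ΣP(Jan 2010)·Q(Jan 2010) = 6×41 + 8×131 + 633×11 + 24×27 = 246 + 1048 + 6963 + 648 = 8905
Index = 7204 / 8905 × 100 = 80.8984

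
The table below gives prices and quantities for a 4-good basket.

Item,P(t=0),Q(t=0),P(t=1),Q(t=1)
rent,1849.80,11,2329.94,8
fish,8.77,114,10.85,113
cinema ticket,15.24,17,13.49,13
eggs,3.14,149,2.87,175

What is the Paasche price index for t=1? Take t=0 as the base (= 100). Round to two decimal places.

124.23

Paasche price index uses current-period quantities as weights.
ΣP(t=1)·Q(t=1) = 2329.94×8 + 10.85×113 + 13.49×13 + 2.87×175 = 18639.52 + 1226.05 + 175.37 + 502.25 = 20543.19
ΣP(t=0)·Q(t=1) = 1849.80×8 + 8.77×113 + 15.24×13 + 3.14×175 = 14798.4 + 991.01 + 198.12 + 549.5 = 16537.03
Index = 20543.19 / 16537.03 × 100 = 124.2254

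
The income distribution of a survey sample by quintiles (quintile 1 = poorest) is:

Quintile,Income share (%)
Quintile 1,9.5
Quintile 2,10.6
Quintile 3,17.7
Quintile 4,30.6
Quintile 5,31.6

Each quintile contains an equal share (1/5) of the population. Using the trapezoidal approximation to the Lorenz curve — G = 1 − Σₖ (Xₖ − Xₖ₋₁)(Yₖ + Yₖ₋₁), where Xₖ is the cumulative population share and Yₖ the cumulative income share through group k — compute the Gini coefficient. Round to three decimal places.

Cumulative income shares Yₖ: 0.0950, 0.2010, 0.3780, 0.6840, 1.0000
Σ (Xₖ−Xₖ₋₁)(Yₖ+Yₖ₋₁) = (1/5)(0.0950+0.0000) + (1/5)(0.2010+0.0950) + (1/5)(0.3780+0.2010) + (1/5)(0.6840+0.3780) + (1/5)(1.0000+0.6840)
  = 0.0190 + 0.0592 + 0.1158 + 0.2124 + 0.3368 = 0.7432
G = 1 − 0.7432 = 0.2568

0.257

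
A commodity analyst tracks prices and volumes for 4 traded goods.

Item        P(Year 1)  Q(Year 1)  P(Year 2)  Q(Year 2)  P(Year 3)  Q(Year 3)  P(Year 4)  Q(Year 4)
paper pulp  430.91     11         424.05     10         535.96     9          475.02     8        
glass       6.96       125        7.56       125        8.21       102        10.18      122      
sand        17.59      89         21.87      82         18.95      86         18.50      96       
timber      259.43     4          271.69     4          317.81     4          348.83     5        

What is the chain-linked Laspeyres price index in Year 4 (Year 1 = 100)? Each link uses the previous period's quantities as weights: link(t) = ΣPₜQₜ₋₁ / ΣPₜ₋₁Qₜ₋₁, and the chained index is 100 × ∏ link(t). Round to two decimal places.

116.49

Link Year 1→Year 2:
ΣP(Year 2)Q(Year 1) = 424.05×11 + 7.56×125 + 21.87×89 + 271.69×4 = 4664.55 + 945 + 1946.43 + 1086.76 = 8642.74
ΣP(Year 1)Q(Year 1) = 430.91×11 + 6.96×125 + 17.59×89 + 259.43×4 = 4740.01 + 870 + 1565.51 + 1037.72 = 8213.24
link = 8642.74/8213.24 = 1.052294
Link Year 2→Year 3:
ΣP(Year 3)Q(Year 2) = 535.96×10 + 8.21×125 + 18.95×82 + 317.81×4 = 5359.6 + 1026.25 + 1553.9 + 1271.24 = 9210.99
ΣP(Year 2)Q(Year 2) = 424.05×10 + 7.56×125 + 21.87×82 + 271.69×4 = 4240.5 + 945 + 1793.34 + 1086.76 = 8065.6
link = 9210.99/8065.6 = 1.142009
Link Year 3→Year 4:
ΣP(Year 4)Q(Year 3) = 475.02×9 + 10.18×102 + 18.50×86 + 348.83×4 = 4275.18 + 1038.36 + 1591 + 1395.32 = 8299.86
ΣP(Year 3)Q(Year 3) = 535.96×9 + 8.21×102 + 18.95×86 + 317.81×4 = 4823.64 + 837.42 + 1629.7 + 1271.24 = 8562
link = 8299.86/8562 = 0.969383
Chained index = 100 × 1.052294 × 1.142009 × 0.969383 = 116.4936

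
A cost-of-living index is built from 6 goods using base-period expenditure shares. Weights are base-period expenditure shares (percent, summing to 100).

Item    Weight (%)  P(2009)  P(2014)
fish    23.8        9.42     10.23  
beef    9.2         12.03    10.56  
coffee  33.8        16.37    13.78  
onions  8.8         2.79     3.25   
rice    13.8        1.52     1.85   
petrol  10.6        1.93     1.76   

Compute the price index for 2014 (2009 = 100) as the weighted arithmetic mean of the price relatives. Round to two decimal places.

99.09

fish: 23.8 × (10.23/9.42) = 23.8 × 1.085987 = 25.8465
beef: 9.2 × (10.56/12.03) = 9.2 × 0.877805 = 8.0758
coffee: 33.8 × (13.78/16.37) = 33.8 × 0.841784 = 28.4523
onions: 8.8 × (3.25/2.79) = 8.8 × 1.164875 = 10.2509
rice: 13.8 × (1.85/1.52) = 13.8 × 1.217105 = 16.7961
petrol: 10.6 × (1.76/1.93) = 10.6 × 0.911917 = 9.6663
Index = Σ wᵢ·(p₁ᵢ/p₀ᵢ) = 25.8465 + 8.0758 + 28.4523 + 10.2509 + 16.7961 + 9.6663 = 99.0879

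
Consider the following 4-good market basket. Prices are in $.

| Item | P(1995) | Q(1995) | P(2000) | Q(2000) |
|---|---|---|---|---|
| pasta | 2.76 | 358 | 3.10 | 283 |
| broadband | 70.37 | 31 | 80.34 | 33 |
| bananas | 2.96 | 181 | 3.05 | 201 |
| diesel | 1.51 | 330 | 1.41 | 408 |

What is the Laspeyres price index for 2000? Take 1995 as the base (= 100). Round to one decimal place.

109.9

Laspeyres price index uses base-period quantities as weights.
ΣP(2000)·Q(1995) = 3.10×358 + 80.34×31 + 3.05×181 + 1.41×330 = 1109.8 + 2490.54 + 552.05 + 465.3 = 4617.69
ΣP(1995)·Q(1995) = 2.76×358 + 70.37×31 + 2.96×181 + 1.51×330 = 988.08 + 2181.47 + 535.76 + 498.3 = 4203.61
Index = 4617.69 / 4203.61 × 100 = 109.8506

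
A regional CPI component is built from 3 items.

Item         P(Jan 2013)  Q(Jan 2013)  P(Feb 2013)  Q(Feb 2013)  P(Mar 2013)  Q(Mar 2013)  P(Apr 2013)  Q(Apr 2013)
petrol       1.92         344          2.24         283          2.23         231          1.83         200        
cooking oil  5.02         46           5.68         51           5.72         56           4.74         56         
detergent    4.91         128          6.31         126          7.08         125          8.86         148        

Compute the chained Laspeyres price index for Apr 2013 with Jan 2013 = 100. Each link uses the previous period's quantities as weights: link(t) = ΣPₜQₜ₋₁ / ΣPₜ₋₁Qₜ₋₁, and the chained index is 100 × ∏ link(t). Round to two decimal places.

Link Jan 2013→Feb 2013:
ΣP(Feb 2013)Q(Jan 2013) = 2.24×344 + 5.68×46 + 6.31×128 = 770.56 + 261.28 + 807.68 = 1839.52
ΣP(Jan 2013)Q(Jan 2013) = 1.92×344 + 5.02×46 + 4.91×128 = 660.48 + 230.92 + 628.48 = 1519.88
link = 1839.52/1519.88 = 1.210306
Link Feb 2013→Mar 2013:
ΣP(Mar 2013)Q(Feb 2013) = 2.23×283 + 5.72×51 + 7.08×126 = 631.09 + 291.72 + 892.08 = 1814.89
ΣP(Feb 2013)Q(Feb 2013) = 2.24×283 + 5.68×51 + 6.31×126 = 633.92 + 289.68 + 795.06 = 1718.66
link = 1814.89/1718.66 = 1.055991
Link Mar 2013→Apr 2013:
ΣP(Apr 2013)Q(Mar 2013) = 1.83×231 + 4.74×56 + 8.86×125 = 422.73 + 265.44 + 1107.5 = 1795.67
ΣP(Mar 2013)Q(Mar 2013) = 2.23×231 + 5.72×56 + 7.08×125 = 515.13 + 320.32 + 885 = 1720.45
link = 1795.67/1720.45 = 1.043721
Chained index = 100 × 1.210306 × 1.055991 × 1.043721 = 133.3951

133.40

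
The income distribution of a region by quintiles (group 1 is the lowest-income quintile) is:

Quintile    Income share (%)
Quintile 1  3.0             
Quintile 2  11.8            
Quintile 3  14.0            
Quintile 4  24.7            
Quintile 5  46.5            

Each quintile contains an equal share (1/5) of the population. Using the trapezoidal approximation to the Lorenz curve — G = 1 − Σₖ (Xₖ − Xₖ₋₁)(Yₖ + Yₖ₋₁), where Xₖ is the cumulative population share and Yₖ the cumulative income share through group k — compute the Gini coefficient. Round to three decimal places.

0.400

Cumulative income shares Yₖ: 0.0300, 0.1480, 0.2880, 0.5350, 1.0000
Σ (Xₖ−Xₖ₋₁)(Yₖ+Yₖ₋₁) = (1/5)(0.0300+0.0000) + (1/5)(0.1480+0.0300) + (1/5)(0.2880+0.1480) + (1/5)(0.5350+0.2880) + (1/5)(1.0000+0.5350)
  = 0.0060 + 0.0356 + 0.0872 + 0.1646 + 0.3070 = 0.6004
G = 1 − 0.6004 = 0.3996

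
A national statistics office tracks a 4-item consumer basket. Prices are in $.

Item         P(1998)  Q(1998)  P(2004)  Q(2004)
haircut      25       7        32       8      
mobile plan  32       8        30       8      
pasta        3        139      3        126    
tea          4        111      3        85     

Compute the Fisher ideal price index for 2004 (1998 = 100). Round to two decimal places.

95.06

Laspeyres component (base-period weights):
ΣP(2004)Q(1998) = 32×7 + 30×8 + 3×139 + 3×111 = 224 + 240 + 417 + 333 = 1214
ΣP(1998)Q(1998) = 25×7 + 32×8 + 3×139 + 4×111 = 175 + 256 + 417 + 444 = 1292
L = 1214 / 1292 × 100 = 93.9628
Paasche component (current-period weights):
ΣP(2004)Q(2004) = 32×8 + 30×8 + 3×126 + 3×85 = 256 + 240 + 378 + 255 = 1129
ΣP(1998)Q(2004) = 25×8 + 32×8 + 3×126 + 4×85 = 200 + 256 + 378 + 340 = 1174
P = 1129 / 1174 × 100 = 96.1670
Fisher = √(L × P) = √(93.9628 × 96.1670) = 95.0585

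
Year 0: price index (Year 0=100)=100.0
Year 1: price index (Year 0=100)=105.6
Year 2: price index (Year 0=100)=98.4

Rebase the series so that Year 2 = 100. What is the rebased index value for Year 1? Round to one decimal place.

107.3

Rebased(Year 1) = 105.6 / 98.4 × 100 = 107.3171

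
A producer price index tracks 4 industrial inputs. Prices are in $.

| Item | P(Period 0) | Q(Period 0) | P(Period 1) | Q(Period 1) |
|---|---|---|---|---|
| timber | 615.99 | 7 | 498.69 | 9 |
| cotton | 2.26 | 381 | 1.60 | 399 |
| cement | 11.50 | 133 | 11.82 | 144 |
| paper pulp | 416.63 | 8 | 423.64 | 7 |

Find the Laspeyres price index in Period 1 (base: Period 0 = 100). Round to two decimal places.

Laspeyres price index uses base-period quantities as weights.
ΣP(Period 1)·Q(Period 0) = 498.69×7 + 1.60×381 + 11.82×133 + 423.64×8 = 3490.83 + 609.6 + 1572.06 + 3389.12 = 9061.61
ΣP(Period 0)·Q(Period 0) = 615.99×7 + 2.26×381 + 11.50×133 + 416.63×8 = 4311.93 + 861.06 + 1529.5 + 3333.04 = 10035.53
Index = 9061.61 / 10035.53 × 100 = 90.2953

90.30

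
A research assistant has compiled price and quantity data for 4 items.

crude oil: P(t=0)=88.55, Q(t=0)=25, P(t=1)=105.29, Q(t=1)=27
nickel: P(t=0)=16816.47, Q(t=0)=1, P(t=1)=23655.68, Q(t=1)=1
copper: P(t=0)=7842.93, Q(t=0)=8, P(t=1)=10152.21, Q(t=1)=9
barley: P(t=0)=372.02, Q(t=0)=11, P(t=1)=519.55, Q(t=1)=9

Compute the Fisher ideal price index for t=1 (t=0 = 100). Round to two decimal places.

Laspeyres component (base-period weights):
ΣP(t=1)Q(t=0) = 105.29×25 + 23655.68×1 + 10152.21×8 + 519.55×11 = 2632.25 + 23655.68 + 81217.68 + 5715.05 = 113220.66
ΣP(t=0)Q(t=0) = 88.55×25 + 16816.47×1 + 7842.93×8 + 372.02×11 = 2213.75 + 16816.47 + 62743.44 + 4092.22 = 85865.88
L = 113220.66 / 85865.88 × 100 = 131.8576
Paasche component (current-period weights):
ΣP(t=1)Q(t=1) = 105.29×27 + 23655.68×1 + 10152.21×9 + 519.55×9 = 2842.83 + 23655.68 + 91369.89 + 4675.95 = 122544.35
ΣP(t=0)Q(t=1) = 88.55×27 + 16816.47×1 + 7842.93×9 + 372.02×9 = 2390.85 + 16816.47 + 70586.37 + 3348.18 = 93141.87
P = 122544.35 / 93141.87 × 100 = 131.5674
Fisher = √(L × P) = √(131.8576 × 131.5674) = 131.7124

131.71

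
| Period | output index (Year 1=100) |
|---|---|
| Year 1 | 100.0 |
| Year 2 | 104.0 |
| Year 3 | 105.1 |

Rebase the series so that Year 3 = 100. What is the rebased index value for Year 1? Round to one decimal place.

95.1

Rebased(Year 1) = 100.0 / 105.1 × 100 = 95.1475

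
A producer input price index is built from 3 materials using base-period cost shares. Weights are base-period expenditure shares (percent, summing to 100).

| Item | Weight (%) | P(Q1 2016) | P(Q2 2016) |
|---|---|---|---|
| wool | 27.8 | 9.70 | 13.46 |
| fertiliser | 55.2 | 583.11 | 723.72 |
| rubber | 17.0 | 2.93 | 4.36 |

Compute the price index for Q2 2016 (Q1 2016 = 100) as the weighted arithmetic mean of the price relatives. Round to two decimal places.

wool: 27.8 × (13.46/9.70) = 27.8 × 1.387629 = 38.5761
fertiliser: 55.2 × (723.72/583.11) = 55.2 × 1.241138 = 68.5108
rubber: 17.0 × (4.36/2.93) = 17.0 × 1.488055 = 25.2969
Index = Σ wᵢ·(p₁ᵢ/p₀ᵢ) = 38.5761 + 68.5108 + 25.2969 = 132.3838

132.38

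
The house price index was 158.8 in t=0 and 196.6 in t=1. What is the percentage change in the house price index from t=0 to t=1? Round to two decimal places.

23.80%

Change = (196.6 − 158.8) / 158.8 × 100
       = 37.8 / 158.8 × 100 = 23.8035%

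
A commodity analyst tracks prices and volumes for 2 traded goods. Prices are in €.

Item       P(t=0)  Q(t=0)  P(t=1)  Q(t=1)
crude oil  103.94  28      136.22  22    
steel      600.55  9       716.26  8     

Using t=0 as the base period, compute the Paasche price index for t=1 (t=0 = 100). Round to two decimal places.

123.07

Paasche price index uses current-period quantities as weights.
ΣP(t=1)·Q(t=1) = 136.22×22 + 716.26×8 = 2996.84 + 5730.08 = 8726.92
ΣP(t=0)·Q(t=1) = 103.94×22 + 600.55×8 = 2286.68 + 4804.4 = 7091.08
Index = 8726.92 / 7091.08 × 100 = 123.0690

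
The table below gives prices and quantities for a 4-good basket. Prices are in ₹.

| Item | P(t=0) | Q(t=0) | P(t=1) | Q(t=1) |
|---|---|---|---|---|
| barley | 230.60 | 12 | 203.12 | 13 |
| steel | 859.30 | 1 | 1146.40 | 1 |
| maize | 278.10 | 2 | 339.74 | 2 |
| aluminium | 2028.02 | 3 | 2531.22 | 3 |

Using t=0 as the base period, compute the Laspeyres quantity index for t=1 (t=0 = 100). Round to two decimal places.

102.25

Laspeyres quantity index uses base-period prices as weights.
ΣP(t=0)·Q(t=1) = 230.60×13 + 859.30×1 + 278.10×2 + 2028.02×3 = 2997.8 + 859.3 + 556.2 + 6084.06 = 10497.36
ΣP(t=0)·Q(t=0) = 230.60×12 + 859.30×1 + 278.10×2 + 2028.02×3 = 2767.2 + 859.3 + 556.2 + 6084.06 = 10266.76
Index = 10497.36 / 10266.76 × 100 = 102.2461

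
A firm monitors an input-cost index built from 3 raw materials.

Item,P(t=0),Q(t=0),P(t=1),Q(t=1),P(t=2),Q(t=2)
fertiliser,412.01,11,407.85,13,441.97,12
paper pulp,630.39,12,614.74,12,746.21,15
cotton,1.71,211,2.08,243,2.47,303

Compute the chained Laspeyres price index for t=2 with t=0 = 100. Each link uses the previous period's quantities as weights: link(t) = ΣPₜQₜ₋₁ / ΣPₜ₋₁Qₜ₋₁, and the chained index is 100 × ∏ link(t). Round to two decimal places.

114.60

Link t=0→t=1:
ΣP(t=1)Q(t=0) = 407.85×11 + 614.74×12 + 2.08×211 = 4486.35 + 7376.88 + 438.88 = 12302.11
ΣP(t=0)Q(t=0) = 412.01×11 + 630.39×12 + 1.71×211 = 4532.11 + 7564.68 + 360.81 = 12457.6
link = 12302.11/12457.6 = 0.987518
Link t=1→t=2:
ΣP(t=2)Q(t=1) = 441.97×13 + 746.21×12 + 2.47×243 = 5745.61 + 8954.52 + 600.21 = 15300.34
ΣP(t=1)Q(t=1) = 407.85×13 + 614.74×12 + 2.08×243 = 5302.05 + 7376.88 + 505.44 = 13184.37
link = 15300.34/13184.37 = 1.160491
Chained index = 100 × 0.987518 × 1.160491 = 114.6006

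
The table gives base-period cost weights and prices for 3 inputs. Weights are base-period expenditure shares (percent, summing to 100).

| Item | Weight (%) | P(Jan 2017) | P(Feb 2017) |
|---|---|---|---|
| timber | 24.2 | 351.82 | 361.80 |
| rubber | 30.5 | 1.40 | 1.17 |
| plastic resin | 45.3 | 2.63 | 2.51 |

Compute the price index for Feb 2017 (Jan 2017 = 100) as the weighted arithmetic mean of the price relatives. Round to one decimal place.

93.6

timber: 24.2 × (361.80/351.82) = 24.2 × 1.028367 = 24.8865
rubber: 30.5 × (1.17/1.40) = 30.5 × 0.835714 = 25.4893
plastic resin: 45.3 × (2.51/2.63) = 45.3 × 0.954373 = 43.2331
Index = Σ wᵢ·(p₁ᵢ/p₀ᵢ) = 24.8865 + 25.4893 + 43.2331 = 93.6088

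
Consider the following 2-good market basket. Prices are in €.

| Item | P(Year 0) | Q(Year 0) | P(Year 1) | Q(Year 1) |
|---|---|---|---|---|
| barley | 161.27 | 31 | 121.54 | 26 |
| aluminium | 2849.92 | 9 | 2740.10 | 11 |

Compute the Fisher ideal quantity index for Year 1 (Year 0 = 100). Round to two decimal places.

116.55

Laspeyres component (base-period weights):
ΣP(Year 0)Q(Year 1) = 161.27×26 + 2849.92×11 = 4193.02 + 31349.12 = 35542.14
ΣP(Year 0)Q(Year 0) = 161.27×31 + 2849.92×9 = 4999.37 + 25649.28 = 30648.65
L = 35542.14 / 30648.65 × 100 = 115.9664
Paasche component (current-period weights):
ΣP(Year 1)Q(Year 1) = 121.54×26 + 2740.10×11 = 3160.04 + 30141.1 = 33301.14
ΣP(Year 1)Q(Year 0) = 121.54×31 + 2740.10×9 = 3767.74 + 24660.9 = 28428.64
P = 33301.14 / 28428.64 × 100 = 117.1394
Fisher = √(L × P) = √(115.9664 × 117.1394) = 116.5514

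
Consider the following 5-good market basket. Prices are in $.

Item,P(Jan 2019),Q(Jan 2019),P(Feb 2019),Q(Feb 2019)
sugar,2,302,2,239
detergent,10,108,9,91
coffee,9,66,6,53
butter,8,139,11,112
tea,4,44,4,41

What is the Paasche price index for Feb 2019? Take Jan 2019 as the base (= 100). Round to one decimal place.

102.9

Paasche price index uses current-period quantities as weights.
ΣP(Feb 2019)·Q(Feb 2019) = 2×239 + 9×91 + 6×53 + 11×112 + 4×41 = 478 + 819 + 318 + 1232 + 164 = 3011
ΣP(Jan 2019)·Q(Feb 2019) = 2×239 + 10×91 + 9×53 + 8×112 + 4×41 = 478 + 910 + 477 + 896 + 164 = 2925
Index = 3011 / 2925 × 100 = 102.9402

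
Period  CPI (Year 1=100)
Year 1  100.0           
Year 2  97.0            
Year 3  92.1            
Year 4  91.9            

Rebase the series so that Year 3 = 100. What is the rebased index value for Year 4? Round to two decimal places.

Rebased(Year 4) = 91.9 / 92.1 × 100 = 99.7828

99.78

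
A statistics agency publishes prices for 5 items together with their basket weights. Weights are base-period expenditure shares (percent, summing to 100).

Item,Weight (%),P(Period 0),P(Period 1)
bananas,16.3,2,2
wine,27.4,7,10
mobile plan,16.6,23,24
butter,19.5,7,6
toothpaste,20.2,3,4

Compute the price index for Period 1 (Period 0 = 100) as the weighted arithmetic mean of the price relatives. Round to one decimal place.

bananas: 16.3 × (2/2) = 16.3 × 1.000000 = 16.3000
wine: 27.4 × (10/7) = 27.4 × 1.428571 = 39.1429
mobile plan: 16.6 × (24/23) = 16.6 × 1.043478 = 17.3217
butter: 19.5 × (6/7) = 19.5 × 0.857143 = 16.7143
toothpaste: 20.2 × (4/3) = 20.2 × 1.333333 = 26.9333
Index = Σ wᵢ·(p₁ᵢ/p₀ᵢ) = 16.3000 + 39.1429 + 17.3217 + 16.7143 + 26.9333 = 116.4122

116.4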